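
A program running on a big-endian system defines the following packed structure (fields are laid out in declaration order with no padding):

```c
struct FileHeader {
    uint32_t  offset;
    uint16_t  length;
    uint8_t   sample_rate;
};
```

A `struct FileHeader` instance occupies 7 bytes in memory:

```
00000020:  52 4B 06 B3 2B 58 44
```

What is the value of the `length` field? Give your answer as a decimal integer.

`length` follows `offset` (4 bytes), so it starts at byte offset 4 and occupies 2 bytes.
Bytes at offsets 4..5: 2B 58.
Big-endian stores the most-significant byte at the lowest address.
The bytes are already most-significant first: 0x2B58.
0x2B58 = 11096.

11096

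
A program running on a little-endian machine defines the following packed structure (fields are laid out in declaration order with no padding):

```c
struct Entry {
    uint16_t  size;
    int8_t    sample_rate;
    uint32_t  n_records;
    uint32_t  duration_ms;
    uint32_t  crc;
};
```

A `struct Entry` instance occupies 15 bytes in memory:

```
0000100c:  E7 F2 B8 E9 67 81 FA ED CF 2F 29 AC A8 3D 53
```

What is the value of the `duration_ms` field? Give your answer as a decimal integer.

`duration_ms` follows `size` (2 B), `sample_rate` (1 B), `n_records` (4 B), so it starts at offset 2 + 1 + 4 = 7 and occupies 4 bytes.
Bytes at offsets 7..10: ED CF 2F 29.
Little-endian stores the least-significant byte at the lowest address.
Reassemble most-significant byte first: 29 2F CF ED → 0x292FCFED.
0x292FCFED = 690999277.

690999277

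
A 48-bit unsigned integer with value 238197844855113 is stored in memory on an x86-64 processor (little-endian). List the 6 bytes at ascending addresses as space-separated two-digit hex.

238197844855113 in hexadecimal, padded to 48 bits, is 0xD8A3C1EDC949.
Split into bytes (most-significant first): D8 A3 C1 ED C9 49.
Little-endian: lowest address holds the least-significant byte.
So at ascending addresses the bytes are 49 C9 ED C1 A3 D8.

49 C9 ED C1 A3 D8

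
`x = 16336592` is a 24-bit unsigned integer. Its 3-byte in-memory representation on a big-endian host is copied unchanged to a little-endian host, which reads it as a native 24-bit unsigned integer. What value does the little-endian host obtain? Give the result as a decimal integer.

16336592 in 24-bit hexadecimal is 0xF946D0.
Stored big-endian, the bytes at ascending addresses are F9 46 D0.
Read back as little-endian, the first byte is least significant, giving 0xD046F9.
0xD046F9 = 13649657.

13649657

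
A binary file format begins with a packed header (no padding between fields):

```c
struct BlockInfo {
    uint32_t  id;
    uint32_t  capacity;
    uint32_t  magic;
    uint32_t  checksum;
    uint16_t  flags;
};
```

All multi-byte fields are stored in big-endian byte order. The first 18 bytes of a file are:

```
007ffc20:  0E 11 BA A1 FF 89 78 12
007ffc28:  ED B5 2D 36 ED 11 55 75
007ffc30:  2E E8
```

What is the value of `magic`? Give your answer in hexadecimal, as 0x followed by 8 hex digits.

0xEDB52D36

`magic` follows `id` (4 B), `capacity` (4 B), so it starts at offset 4 + 4 = 8 and occupies 4 bytes.
Bytes at offsets 8..11: ED B5 2D 36.
Big-endian: lowest address holds the most-significant byte.
The bytes are already most-significant first: 0xEDB52D36.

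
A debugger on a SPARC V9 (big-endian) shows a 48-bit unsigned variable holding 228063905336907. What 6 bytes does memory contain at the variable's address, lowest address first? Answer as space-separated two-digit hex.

228063905336907 in hexadecimal, padded to 48 bits, is 0xCF6C44104E4B.
Split into bytes (most-significant first): CF 6C 44 10 4E 4B.
Big-endian: lowest address holds the most-significant byte.
So the memory order matches the most-significant-first order: CF 6C 44 10 4E 4B.

CF 6C 44 10 4E 4B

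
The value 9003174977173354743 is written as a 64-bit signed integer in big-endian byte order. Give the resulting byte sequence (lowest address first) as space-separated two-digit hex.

9003174977173354743 in hexadecimal, padded to 64 bits, is 0x7CF1B3F0DD1A78F7.
Split into bytes (most-significant first): 7C F1 B3 F0 DD 1A 78 F7.
In big-endian order the high byte comes first in memory.
So the memory order matches the most-significant-first order: 7C F1 B3 F0 DD 1A 78 F7.

7C F1 B3 F0 DD 1A 78 F7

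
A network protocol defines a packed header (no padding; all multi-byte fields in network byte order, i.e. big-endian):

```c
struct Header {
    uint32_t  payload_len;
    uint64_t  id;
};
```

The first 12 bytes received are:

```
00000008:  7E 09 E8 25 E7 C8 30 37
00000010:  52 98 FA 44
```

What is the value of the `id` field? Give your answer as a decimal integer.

16701652232270576196

`id` follows `payload_len` (4 bytes), so it starts at byte offset 4 and occupies 8 bytes.
Bytes at offsets 4..11: E7 C8 30 37 52 98 FA 44.
Big-endian: lowest address holds the most-significant byte.
The bytes are already most-significant first: 0xE7C830375298FA44.
0xE7C830375298FA44 = 16701652232270576196.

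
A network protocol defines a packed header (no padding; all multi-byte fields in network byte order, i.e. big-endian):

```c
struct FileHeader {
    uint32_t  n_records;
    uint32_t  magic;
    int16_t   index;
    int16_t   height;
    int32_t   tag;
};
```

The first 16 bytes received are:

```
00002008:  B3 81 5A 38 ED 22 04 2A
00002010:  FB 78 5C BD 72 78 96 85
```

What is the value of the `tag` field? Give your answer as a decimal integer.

1920505477

`tag` follows `n_records` (4 B), `magic` (4 B), `index` (2 B), `height` (2 B), so it starts at offset 4 + 4 + 2 + 2 = 12 and occupies 4 bytes.
Bytes at offsets 12..15: 72 78 96 85.
Big-endian stores the most-significant byte at the lowest address.
The bytes are already most-significant first: 0x72789685.
0x72789685 = 1920505477.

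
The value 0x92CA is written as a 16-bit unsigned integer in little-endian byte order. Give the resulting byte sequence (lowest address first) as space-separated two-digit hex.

CA 92

Split into bytes (most-significant first): 92 CA.
In little-endian order the low byte comes first in memory.
So at ascending addresses the bytes are CA 92.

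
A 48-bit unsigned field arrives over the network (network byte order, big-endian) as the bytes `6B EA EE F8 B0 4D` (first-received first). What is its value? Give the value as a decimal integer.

118656775794765

In big-endian order the high byte comes first in memory.
The bytes are already most-significant first: 0x6BEAEEF8B04D.
0x6BEAEEF8B04D = 118656775794765.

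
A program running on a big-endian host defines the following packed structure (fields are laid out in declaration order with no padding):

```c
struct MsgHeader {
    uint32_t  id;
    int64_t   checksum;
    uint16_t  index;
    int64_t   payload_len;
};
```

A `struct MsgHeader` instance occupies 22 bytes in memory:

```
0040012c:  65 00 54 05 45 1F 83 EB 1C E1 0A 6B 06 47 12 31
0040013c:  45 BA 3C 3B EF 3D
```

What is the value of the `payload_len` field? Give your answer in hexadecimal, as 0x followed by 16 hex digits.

`payload_len` follows `id` (4 B), `checksum` (8 B), `index` (2 B), so it starts at offset 4 + 8 + 2 = 14 and occupies 8 bytes.
Bytes at offsets 14..21: 12 31 45 BA 3C 3B EF 3D.
In big-endian order the high byte comes first in memory.
The bytes are already most-significant first: 0x123145BA3C3BEF3D.

0x123145BA3C3BEF3D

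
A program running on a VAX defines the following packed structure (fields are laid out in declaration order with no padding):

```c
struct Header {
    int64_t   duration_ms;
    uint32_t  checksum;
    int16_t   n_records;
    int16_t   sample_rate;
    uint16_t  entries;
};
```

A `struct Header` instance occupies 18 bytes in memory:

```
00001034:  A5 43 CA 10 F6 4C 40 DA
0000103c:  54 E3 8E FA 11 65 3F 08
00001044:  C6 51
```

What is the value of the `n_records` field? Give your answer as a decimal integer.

`n_records` follows `duration_ms` (8 B), `checksum` (4 B), so it starts at offset 8 + 4 = 12 and occupies 2 bytes.
Bytes at offsets 12..13: 11 65.
Little-endian stores the least-significant byte at the lowest address.
Reassemble most-significant byte first: 65 11 → 0x6511.
0x6511 = 25873.

25873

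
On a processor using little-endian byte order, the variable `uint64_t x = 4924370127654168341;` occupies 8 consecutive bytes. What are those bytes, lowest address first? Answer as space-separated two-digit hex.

15 27 5F 69 8A E0 56 44

4924370127654168341 in hexadecimal, padded to 64 bits, is 0x4456E08A695F2715.
Split into bytes (most-significant first): 44 56 E0 8A 69 5F 27 15.
In little-endian order the low byte comes first in memory.
So at ascending addresses the bytes are 15 27 5F 69 8A E0 56 44.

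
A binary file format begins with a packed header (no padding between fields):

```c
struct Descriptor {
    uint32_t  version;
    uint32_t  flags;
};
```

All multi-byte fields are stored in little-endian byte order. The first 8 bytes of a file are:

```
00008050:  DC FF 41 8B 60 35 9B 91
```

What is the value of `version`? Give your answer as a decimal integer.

2336358364

`version` is the first field, at byte offset 0, occupying 4 bytes.
Bytes at offsets 0..3: DC FF 41 8B.
Little-endian stores the least-significant byte at the lowest address.
Reassemble most-significant byte first: 8B 41 FF DC → 0x8B41FFDC.
0x8B41FFDC = 2336358364.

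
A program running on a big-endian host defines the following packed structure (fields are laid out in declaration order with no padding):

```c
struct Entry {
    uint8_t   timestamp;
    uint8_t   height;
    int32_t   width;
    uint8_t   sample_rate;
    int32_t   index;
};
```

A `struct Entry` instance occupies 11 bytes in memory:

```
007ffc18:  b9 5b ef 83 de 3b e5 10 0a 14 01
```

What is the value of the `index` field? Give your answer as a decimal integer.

`index` follows `timestamp` (1 B), `height` (1 B), `width` (4 B), `sample_rate` (1 B), so it starts at offset 1 + 1 + 4 + 1 = 7 and occupies 4 bytes.
Bytes at offsets 7..10: 10 0A 14 01.
In big-endian order the high byte comes first in memory.
The bytes are already most-significant first: 0x100A1401.
0x100A1401 = 269095937.

269095937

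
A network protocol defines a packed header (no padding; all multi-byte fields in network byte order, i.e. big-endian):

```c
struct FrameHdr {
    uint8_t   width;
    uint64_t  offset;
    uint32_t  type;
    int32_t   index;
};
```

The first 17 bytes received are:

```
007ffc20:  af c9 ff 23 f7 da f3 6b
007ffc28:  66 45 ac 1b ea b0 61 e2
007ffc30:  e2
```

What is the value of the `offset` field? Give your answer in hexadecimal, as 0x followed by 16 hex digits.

0xC9FF23F7DAF36B66

`offset` follows `width` (1 byte), so it starts at byte offset 1 and occupies 8 bytes.
Bytes at offsets 1..8: C9 FF 23 F7 DA F3 6B 66.
Big-endian stores the most-significant byte at the lowest address.
The bytes are already most-significant first: 0xC9FF23F7DAF36B66.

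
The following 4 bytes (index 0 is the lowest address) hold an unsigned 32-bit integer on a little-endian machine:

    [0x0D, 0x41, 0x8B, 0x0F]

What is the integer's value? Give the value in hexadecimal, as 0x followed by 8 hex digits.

0x0F8B410D

Little-endian stores the least-significant byte at the lowest address.
Reassemble most-significant byte first: 0F 8B 41 0D → 0x0F8B410D.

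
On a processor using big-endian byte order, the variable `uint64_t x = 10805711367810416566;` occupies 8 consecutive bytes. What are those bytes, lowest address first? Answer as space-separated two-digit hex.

10805711367810416566 in hexadecimal, padded to 64 bits, is 0x95F5993CE7BD7FB6.
Split into bytes (most-significant first): 95 F5 99 3C E7 BD 7F B6.
Big-endian stores the most-significant byte at the lowest address.
So the memory order matches the most-significant-first order: 95 F5 99 3C E7 BD 7F B6.

95 F5 99 3C E7 BD 7F B6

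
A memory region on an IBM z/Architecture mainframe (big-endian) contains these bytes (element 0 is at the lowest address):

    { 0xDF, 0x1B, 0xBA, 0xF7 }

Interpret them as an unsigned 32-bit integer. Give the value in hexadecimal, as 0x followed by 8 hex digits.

Big-endian: lowest address holds the most-significant byte.
The bytes are already most-significant first: 0xDF1BBAF7.

0xDF1BBAF7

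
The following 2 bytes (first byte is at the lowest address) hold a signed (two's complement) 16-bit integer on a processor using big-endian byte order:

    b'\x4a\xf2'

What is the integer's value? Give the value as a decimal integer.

19186

Big-endian stores the most-significant byte at the lowest address.
The bytes are already most-significant first: 0x4AF2.
0x4AF2 = 19186.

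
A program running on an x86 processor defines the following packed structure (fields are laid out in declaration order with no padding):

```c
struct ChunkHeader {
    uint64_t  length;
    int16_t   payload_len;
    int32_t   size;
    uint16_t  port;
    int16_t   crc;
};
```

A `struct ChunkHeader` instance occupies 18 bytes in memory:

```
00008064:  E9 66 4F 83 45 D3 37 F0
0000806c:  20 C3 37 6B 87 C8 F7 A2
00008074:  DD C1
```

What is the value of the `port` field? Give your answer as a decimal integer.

41719

`port` follows `length` (8 B), `payload_len` (2 B), `size` (4 B), so it starts at offset 8 + 2 + 4 = 14 and occupies 2 bytes.
Bytes at offsets 14..15: F7 A2.
Little-endian: lowest address holds the least-significant byte.
Reassemble most-significant byte first: A2 F7 → 0xA2F7.
0xA2F7 = 41719.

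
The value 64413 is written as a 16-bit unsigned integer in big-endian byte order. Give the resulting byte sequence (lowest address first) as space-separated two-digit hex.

64413 in hexadecimal, padded to 16 bits, is 0xFB9D.
Split into bytes (most-significant first): FB 9D.
Big-endian stores the most-significant byte at the lowest address.
So the memory order matches the most-significant-first order: FB 9D.

FB 9D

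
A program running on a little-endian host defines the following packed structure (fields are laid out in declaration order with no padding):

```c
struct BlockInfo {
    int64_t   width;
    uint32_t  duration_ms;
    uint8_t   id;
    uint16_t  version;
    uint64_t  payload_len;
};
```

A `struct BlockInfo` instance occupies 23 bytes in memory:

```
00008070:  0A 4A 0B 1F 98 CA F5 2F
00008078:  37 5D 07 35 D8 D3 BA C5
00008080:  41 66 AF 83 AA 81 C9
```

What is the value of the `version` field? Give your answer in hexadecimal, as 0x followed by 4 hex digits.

0xBAD3

`version` follows `width` (8 B), `duration_ms` (4 B), `id` (1 B), so it starts at offset 8 + 4 + 1 = 13 and occupies 2 bytes.
Bytes at offsets 13..14: D3 BA.
Little-endian: lowest address holds the least-significant byte.
Reassemble most-significant byte first: BA D3 → 0xBAD3.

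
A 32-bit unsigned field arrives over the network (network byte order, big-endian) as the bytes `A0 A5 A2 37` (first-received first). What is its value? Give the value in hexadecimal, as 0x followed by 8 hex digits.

Big-endian: lowest address holds the most-significant byte.
The bytes are already most-significant first: 0xA0A5A237.

0xA0A5A237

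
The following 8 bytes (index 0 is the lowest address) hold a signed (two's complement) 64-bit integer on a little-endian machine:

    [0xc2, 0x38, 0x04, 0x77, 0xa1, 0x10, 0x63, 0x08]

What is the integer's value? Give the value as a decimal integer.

604345060670322882

Little-endian: lowest address holds the least-significant byte.
Reassemble most-significant byte first: 08 63 10 A1 77 04 38 C2 → 0x086310A1770438C2.
0x086310A1770438C2 = 604345060670322882.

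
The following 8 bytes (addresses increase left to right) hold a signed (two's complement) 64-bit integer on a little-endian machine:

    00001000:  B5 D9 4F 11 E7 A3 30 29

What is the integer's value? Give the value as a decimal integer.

2968052367260375477

Little-endian: lowest address holds the least-significant byte.
Reassemble most-significant byte first: 29 30 A3 E7 11 4F D9 B5 → 0x2930A3E7114FD9B5.
0x2930A3E7114FD9B5 = 2968052367260375477.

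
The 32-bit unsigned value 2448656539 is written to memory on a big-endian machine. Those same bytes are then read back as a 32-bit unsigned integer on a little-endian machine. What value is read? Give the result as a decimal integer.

2609443729

2448656539 in 32-bit hexadecimal is 0x91F3889B.
Stored big-endian, the bytes at ascending addresses are 91 F3 88 9B.
Read back as little-endian, the first byte is least significant, giving 0x9B88F391.
0x9B88F391 = 2609443729.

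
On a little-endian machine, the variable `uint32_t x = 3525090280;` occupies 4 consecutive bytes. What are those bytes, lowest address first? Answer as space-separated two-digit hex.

E8 9B 1C D2

3525090280 in hexadecimal, padded to 32 bits, is 0xD21C9BE8.
Split into bytes (most-significant first): D2 1C 9B E8.
In little-endian order the low byte comes first in memory.
So at ascending addresses the bytes are E8 9B 1C D2.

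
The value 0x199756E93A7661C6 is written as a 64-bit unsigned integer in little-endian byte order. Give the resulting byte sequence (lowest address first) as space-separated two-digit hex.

C6 61 76 3A E9 56 97 19

Split into bytes (most-significant first): 19 97 56 E9 3A 76 61 C6.
Little-endian stores the least-significant byte at the lowest address.
So at ascending addresses the bytes are C6 61 76 3A E9 56 97 19.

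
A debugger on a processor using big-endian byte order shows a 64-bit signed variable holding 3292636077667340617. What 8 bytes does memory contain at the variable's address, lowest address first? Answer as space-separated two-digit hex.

3292636077667340617 in hexadecimal, padded to 64 bits, is 0x2DB1CB1147FF5149.
Split into bytes (most-significant first): 2D B1 CB 11 47 FF 51 49.
In big-endian order the high byte comes first in memory.
So the memory order matches the most-significant-first order: 2D B1 CB 11 47 FF 51 49.

2D B1 CB 11 47 FF 51 49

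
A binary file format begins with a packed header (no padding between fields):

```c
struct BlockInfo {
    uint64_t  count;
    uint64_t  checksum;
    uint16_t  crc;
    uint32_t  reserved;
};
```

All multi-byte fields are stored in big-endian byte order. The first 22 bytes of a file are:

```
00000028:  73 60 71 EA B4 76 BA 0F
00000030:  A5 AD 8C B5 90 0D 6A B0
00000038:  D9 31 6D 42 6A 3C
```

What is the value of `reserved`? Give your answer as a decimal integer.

`reserved` follows `count` (8 B), `checksum` (8 B), `crc` (2 B), so it starts at offset 8 + 8 + 2 = 18 and occupies 4 bytes.
Bytes at offsets 18..21: 6D 42 6A 3C.
Big-endian stores the most-significant byte at the lowest address.
The bytes are already most-significant first: 0x6D426A3C.
0x6D426A3C = 1833069116.

1833069116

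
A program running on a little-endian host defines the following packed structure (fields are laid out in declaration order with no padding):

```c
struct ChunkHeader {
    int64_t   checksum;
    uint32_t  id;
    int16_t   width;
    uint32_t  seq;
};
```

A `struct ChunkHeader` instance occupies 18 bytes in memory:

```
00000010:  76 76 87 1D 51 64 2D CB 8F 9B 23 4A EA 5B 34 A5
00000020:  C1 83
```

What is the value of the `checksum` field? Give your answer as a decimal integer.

-3806275810507655562

`checksum` is the first field, at byte offset 0, occupying 8 bytes.
Bytes at offsets 0..7: 76 76 87 1D 51 64 2D CB.
In little-endian order the low byte comes first in memory.
Reassemble most-significant byte first: CB 2D 64 51 1D 87 76 76 → 0xCB2D64511D877676.
Top bit is set, so as a signed 64-bit value this is 0xCB2D64511D877676 − 2^64 = -3806275810507655562.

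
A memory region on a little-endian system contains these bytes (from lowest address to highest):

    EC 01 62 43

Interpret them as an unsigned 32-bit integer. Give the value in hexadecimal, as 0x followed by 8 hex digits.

0x436201EC

In little-endian order the low byte comes first in memory.
Reassemble most-significant byte first: 43 62 01 EC → 0x436201EC.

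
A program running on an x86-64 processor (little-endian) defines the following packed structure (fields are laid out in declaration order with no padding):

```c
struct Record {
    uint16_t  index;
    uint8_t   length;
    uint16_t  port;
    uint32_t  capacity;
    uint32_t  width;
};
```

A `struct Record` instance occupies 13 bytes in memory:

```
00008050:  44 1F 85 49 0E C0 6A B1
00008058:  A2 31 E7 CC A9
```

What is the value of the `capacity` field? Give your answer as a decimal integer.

`capacity` follows `index` (2 B), `length` (1 B), `port` (2 B), so it starts at offset 2 + 1 + 2 = 5 and occupies 4 bytes.
Bytes at offsets 5..8: C0 6A B1 A2.
In little-endian order the low byte comes first in memory.
Reassemble most-significant byte first: A2 B1 6A C0 → 0xA2B16AC0.
0xA2B16AC0 = 2729536192.

2729536192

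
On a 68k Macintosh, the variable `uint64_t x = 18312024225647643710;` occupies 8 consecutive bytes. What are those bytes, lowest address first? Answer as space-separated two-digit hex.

FE 21 61 03 10 13 4C 3E

18312024225647643710 in hexadecimal, padded to 64 bits, is 0xFE21610310134C3E.
Split into bytes (most-significant first): FE 21 61 03 10 13 4C 3E.
In big-endian order the high byte comes first in memory.
So the memory order matches the most-significant-first order: FE 21 61 03 10 13 4C 3E.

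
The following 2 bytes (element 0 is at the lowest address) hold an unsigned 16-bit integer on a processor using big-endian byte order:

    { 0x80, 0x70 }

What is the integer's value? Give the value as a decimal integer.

32880

In big-endian order the high byte comes first in memory.
The bytes are already most-significant first: 0x8070.
0x8070 = 32880.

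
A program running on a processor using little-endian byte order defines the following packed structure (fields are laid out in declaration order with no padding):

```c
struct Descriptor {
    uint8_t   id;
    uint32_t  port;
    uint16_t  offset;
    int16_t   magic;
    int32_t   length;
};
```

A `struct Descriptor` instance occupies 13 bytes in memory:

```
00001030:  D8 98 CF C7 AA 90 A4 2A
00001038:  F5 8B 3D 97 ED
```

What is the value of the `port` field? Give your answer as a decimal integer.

2865221528

`port` follows `id` (1 byte), so it starts at byte offset 1 and occupies 4 bytes.
Bytes at offsets 1..4: 98 CF C7 AA.
Little-endian: lowest address holds the least-significant byte.
Reassemble most-significant byte first: AA C7 CF 98 → 0xAAC7CF98.
0xAAC7CF98 = 2865221528.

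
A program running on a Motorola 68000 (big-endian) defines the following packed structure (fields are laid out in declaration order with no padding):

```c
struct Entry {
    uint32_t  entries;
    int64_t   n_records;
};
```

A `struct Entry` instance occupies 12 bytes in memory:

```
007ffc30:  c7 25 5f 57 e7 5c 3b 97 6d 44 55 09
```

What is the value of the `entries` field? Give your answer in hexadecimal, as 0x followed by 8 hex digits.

0xC7255F57

`entries` is the first field, at byte offset 0, occupying 4 bytes.
Bytes at offsets 0..3: C7 25 5F 57.
In big-endian order the high byte comes first in memory.
The bytes are already most-significant first: 0xC7255F57.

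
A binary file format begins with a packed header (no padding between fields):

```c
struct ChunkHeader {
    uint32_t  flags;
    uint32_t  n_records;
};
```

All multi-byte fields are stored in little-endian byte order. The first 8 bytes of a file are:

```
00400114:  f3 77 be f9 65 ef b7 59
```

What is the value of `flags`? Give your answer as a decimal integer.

`flags` is the first field, at byte offset 0, occupying 4 bytes.
Bytes at offsets 0..3: F3 77 BE F9.
In little-endian order the low byte comes first in memory.
Reassemble most-significant byte first: F9 BE 77 F3 → 0xF9BE77F3.
0xF9BE77F3 = 4190009331.

4190009331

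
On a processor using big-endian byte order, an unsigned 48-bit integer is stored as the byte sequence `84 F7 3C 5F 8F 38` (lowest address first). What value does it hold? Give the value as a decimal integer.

146197404684088

Big-endian: lowest address holds the most-significant byte.
The bytes are already most-significant first: 0x84F73C5F8F38.
0x84F73C5F8F38 = 146197404684088.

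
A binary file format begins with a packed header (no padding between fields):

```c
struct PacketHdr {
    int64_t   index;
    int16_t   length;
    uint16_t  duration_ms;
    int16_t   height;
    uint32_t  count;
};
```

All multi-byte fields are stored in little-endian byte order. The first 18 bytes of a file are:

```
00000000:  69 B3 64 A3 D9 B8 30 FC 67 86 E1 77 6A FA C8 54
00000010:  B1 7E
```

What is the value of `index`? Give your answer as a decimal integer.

-274516332380900503

`index` is the first field, at byte offset 0, occupying 8 bytes.
Bytes at offsets 0..7: 69 B3 64 A3 D9 B8 30 FC.
Little-endian: lowest address holds the least-significant byte.
Reassemble most-significant byte first: FC 30 B8 D9 A3 64 B3 69 → 0xFC30B8D9A364B369.
Top bit is set, so as a signed 64-bit value this is 0xFC30B8D9A364B369 − 2^64 = -274516332380900503.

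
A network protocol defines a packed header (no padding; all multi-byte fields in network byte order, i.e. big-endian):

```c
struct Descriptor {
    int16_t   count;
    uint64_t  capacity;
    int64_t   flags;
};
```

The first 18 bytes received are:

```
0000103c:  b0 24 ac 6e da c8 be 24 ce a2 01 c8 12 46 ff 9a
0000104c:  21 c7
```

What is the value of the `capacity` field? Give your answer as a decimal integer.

12425108977680174754

`capacity` follows `count` (2 bytes), so it starts at byte offset 2 and occupies 8 bytes.
Bytes at offsets 2..9: AC 6E DA C8 BE 24 CE A2.
Big-endian stores the most-significant byte at the lowest address.
The bytes are already most-significant first: 0xAC6EDAC8BE24CEA2.
0xAC6EDAC8BE24CEA2 = 12425108977680174754.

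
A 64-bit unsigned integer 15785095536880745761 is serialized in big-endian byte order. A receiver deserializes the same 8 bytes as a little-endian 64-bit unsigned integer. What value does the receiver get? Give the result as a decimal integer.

15785095536880745761 in 64-bit hexadecimal is 0xDB0FECC1FD617D21.
Stored big-endian, the bytes at ascending addresses are DB 0F EC C1 FD 61 7D 21.
Read back as little-endian, the first byte is least significant, giving 0x217D61FDC1EC0FDB.
0x217D61FDC1EC0FDB = 2413192717848547291.

2413192717848547291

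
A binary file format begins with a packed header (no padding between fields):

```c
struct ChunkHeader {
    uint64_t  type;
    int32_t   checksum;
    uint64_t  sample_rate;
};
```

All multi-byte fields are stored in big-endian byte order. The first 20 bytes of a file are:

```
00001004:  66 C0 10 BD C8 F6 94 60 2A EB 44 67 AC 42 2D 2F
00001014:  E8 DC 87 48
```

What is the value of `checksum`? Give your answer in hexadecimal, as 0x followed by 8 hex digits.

`checksum` follows `type` (8 bytes), so it starts at byte offset 8 and occupies 4 bytes.
Bytes at offsets 8..11: 2A EB 44 67.
Big-endian: lowest address holds the most-significant byte.
The bytes are already most-significant first: 0x2AEB4467.

0x2AEB4467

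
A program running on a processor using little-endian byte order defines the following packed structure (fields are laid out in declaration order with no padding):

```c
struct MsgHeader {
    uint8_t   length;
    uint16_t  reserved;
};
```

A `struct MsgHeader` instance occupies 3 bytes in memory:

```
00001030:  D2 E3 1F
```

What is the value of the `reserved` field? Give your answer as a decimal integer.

`reserved` follows `length` (1 byte), so it starts at byte offset 1 and occupies 2 bytes.
Bytes at offsets 1..2: E3 1F.
Little-endian: lowest address holds the least-significant byte.
Reassemble most-significant byte first: 1F E3 → 0x1FE3.
0x1FE3 = 8163.

8163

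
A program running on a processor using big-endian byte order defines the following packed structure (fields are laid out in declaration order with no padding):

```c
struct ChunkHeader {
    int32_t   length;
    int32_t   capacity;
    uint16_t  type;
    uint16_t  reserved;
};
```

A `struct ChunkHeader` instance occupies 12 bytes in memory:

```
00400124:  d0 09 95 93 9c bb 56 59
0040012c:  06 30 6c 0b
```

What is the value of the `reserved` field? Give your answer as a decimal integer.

`reserved` follows `length` (4 B), `capacity` (4 B), `type` (2 B), so it starts at offset 4 + 4 + 2 = 10 and occupies 2 bytes.
Bytes at offsets 10..11: 6C 0B.
Big-endian: lowest address holds the most-significant byte.
The bytes are already most-significant first: 0x6C0B.
0x6C0B = 27659.

27659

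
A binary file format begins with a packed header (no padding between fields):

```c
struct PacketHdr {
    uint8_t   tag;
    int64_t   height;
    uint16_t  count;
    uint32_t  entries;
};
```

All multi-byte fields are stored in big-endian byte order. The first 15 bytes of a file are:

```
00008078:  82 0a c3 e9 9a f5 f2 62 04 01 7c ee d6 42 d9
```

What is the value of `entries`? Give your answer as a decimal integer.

`entries` follows `tag` (1 B), `height` (8 B), `count` (2 B), so it starts at offset 1 + 8 + 2 = 11 and occupies 4 bytes.
Bytes at offsets 11..14: EE D6 42 D9.
Big-endian stores the most-significant byte at the lowest address.
The bytes are already most-significant first: 0xEED642D9.
0xEED642D9 = 4007019225.

4007019225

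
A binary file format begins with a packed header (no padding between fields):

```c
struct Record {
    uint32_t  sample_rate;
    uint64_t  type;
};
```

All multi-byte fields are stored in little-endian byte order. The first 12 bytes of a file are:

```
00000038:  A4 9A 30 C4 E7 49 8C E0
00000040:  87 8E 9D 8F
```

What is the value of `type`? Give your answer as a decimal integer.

`type` follows `sample_rate` (4 bytes), so it starts at byte offset 4 and occupies 8 bytes.
Bytes at offsets 4..11: E7 49 8C E0 87 8E 9D 8F.
Little-endian stores the least-significant byte at the lowest address.
Reassemble most-significant byte first: 8F 9D 8E 87 E0 8C 49 E7 → 0x8F9D8E87E08C49E7.
0x8F9D8E87E08C49E7 = 10348584233006287335.

10348584233006287335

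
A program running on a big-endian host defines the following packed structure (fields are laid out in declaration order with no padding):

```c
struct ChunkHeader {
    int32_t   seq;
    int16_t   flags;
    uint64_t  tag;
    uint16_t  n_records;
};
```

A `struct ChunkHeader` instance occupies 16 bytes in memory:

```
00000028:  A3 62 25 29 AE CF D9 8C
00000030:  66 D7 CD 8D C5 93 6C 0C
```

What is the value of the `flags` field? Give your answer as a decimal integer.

`flags` follows `seq` (4 bytes), so it starts at byte offset 4 and occupies 2 bytes.
Bytes at offsets 4..5: AE CF.
Big-endian: lowest address holds the most-significant byte.
The bytes are already most-significant first: 0xAECF.
Top bit is set, so as a signed 16-bit value this is 0xAECF − 2^16 = -20785.

-20785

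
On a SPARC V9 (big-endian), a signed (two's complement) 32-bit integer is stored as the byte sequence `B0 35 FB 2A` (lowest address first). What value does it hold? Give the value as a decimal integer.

-1338639574

In big-endian order the high byte comes first in memory.
The bytes are already most-significant first: 0xB035FB2A.
Top bit is set, so as a signed 32-bit value this is 0xB035FB2A − 2^32 = -1338639574.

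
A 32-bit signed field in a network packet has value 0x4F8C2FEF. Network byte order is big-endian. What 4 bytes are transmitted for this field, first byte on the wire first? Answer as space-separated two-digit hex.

4F 8C 2F EF

Split into bytes (most-significant first): 4F 8C 2F EF.
In big-endian order the high byte comes first in memory.
So the memory order matches the most-significant-first order: 4F 8C 2F EF.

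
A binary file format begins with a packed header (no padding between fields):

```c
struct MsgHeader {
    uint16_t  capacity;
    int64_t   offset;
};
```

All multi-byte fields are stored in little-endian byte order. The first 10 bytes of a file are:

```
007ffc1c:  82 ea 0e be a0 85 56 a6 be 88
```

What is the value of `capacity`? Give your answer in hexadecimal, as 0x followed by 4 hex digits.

`capacity` is the first field, at byte offset 0, occupying 2 bytes.
Bytes at offsets 0..1: 82 EA.
Little-endian stores the least-significant byte at the lowest address.
Reassemble most-significant byte first: EA 82 → 0xEA82.

0xEA82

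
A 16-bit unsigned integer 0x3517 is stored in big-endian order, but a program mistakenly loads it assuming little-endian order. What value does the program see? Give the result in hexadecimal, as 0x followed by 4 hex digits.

0x1735

Stored big-endian, the bytes at ascending addresses are 35 17.
Read back as little-endian, the first byte is least significant, giving 0x1735.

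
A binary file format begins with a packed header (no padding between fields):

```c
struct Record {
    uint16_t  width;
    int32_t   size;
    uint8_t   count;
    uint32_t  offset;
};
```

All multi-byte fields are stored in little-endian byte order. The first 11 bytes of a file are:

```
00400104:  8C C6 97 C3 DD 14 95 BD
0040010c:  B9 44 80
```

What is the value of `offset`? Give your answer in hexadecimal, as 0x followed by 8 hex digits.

`offset` follows `width` (2 B), `size` (4 B), `count` (1 B), so it starts at offset 2 + 4 + 1 = 7 and occupies 4 bytes.
Bytes at offsets 7..10: BD B9 44 80.
Little-endian stores the least-significant byte at the lowest address.
Reassemble most-significant byte first: 80 44 B9 BD → 0x8044B9BD.

0x8044B9BD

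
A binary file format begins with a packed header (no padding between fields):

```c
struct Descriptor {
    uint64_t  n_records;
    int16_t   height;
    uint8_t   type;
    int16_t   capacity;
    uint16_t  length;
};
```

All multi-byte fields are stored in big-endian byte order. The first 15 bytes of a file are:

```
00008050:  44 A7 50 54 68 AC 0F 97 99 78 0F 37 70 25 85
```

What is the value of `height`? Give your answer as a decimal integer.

`height` follows `n_records` (8 bytes), so it starts at byte offset 8 and occupies 2 bytes.
Bytes at offsets 8..9: 99 78.
Big-endian: lowest address holds the most-significant byte.
The bytes are already most-significant first: 0x9978.
Top bit is set, so as a signed 16-bit value this is 0x9978 − 2^16 = -26248.

-26248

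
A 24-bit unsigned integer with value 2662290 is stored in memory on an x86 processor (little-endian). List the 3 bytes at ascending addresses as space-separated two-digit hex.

92 9F 28

2662290 in hexadecimal, padded to 24 bits, is 0x289F92.
Split into bytes (most-significant first): 28 9F 92.
Little-endian stores the least-significant byte at the lowest address.
So at ascending addresses the bytes are 92 9F 28.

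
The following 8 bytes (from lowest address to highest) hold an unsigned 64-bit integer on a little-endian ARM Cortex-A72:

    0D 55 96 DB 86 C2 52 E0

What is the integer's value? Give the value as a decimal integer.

In little-endian order the low byte comes first in memory.
Reassemble most-significant byte first: E0 52 C2 86 DB 96 55 0D → 0xE052C286DB96550D.
0xE052C286DB96550D = 16164195897051600141.

16164195897051600141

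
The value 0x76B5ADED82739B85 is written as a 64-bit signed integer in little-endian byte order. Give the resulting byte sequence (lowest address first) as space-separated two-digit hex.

85 9B 73 82 ED AD B5 76

Split into bytes (most-significant first): 76 B5 AD ED 82 73 9B 85.
Little-endian stores the least-significant byte at the lowest address.
So at ascending addresses the bytes are 85 9B 73 82 ED AD B5 76.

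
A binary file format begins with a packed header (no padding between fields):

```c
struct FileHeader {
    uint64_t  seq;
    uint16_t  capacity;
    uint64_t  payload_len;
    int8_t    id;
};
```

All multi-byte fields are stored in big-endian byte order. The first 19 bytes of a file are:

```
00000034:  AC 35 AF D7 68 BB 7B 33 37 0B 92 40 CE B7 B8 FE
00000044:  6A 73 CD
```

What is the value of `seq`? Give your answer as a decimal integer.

12409017687999216435

`seq` is the first field, at byte offset 0, occupying 8 bytes.
Bytes at offsets 0..7: AC 35 AF D7 68 BB 7B 33.
Big-endian: lowest address holds the most-significant byte.
The bytes are already most-significant first: 0xAC35AFD768BB7B33.
0xAC35AFD768BB7B33 = 12409017687999216435.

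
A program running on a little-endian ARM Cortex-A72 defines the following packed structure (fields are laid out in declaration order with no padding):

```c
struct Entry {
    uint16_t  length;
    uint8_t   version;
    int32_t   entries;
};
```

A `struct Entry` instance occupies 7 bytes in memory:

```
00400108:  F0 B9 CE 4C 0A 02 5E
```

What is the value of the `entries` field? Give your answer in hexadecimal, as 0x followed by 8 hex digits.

0x5E020A4C

`entries` follows `length` (2 B), `version` (1 B), so it starts at offset 2 + 1 = 3 and occupies 4 bytes.
Bytes at offsets 3..6: 4C 0A 02 5E.
Little-endian stores the least-significant byte at the lowest address.
Reassemble most-significant byte first: 5E 02 0A 4C → 0x5E020A4C.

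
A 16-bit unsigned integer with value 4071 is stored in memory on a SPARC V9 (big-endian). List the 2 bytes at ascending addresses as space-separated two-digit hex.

4071 in hexadecimal, padded to 16 bits, is 0x0FE7.
Split into bytes (most-significant first): 0F E7.
Big-endian: lowest address holds the most-significant byte.
So the memory order matches the most-significant-first order: 0F E7.

0F E7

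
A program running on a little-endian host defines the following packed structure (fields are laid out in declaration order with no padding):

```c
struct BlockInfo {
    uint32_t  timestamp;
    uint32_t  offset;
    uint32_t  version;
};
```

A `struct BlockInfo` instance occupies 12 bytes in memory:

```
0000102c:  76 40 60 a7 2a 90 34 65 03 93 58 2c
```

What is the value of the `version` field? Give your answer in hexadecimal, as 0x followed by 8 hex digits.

`version` follows `timestamp` (4 B), `offset` (4 B), so it starts at offset 4 + 4 = 8 and occupies 4 bytes.
Bytes at offsets 8..11: 03 93 58 2C.
In little-endian order the low byte comes first in memory.
Reassemble most-significant byte first: 2C 58 93 03 → 0x2C589303.

0x2C589303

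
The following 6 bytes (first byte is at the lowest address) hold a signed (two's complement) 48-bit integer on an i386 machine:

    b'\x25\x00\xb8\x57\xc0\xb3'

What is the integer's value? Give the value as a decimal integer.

Little-endian: lowest address holds the least-significant byte.
Reassemble most-significant byte first: B3 C0 57 B8 00 25 → 0xB3C057B80025.
Top bit is set, so as a signed 48-bit value this is 0xB3C057B80025 − 2^48 = -83836289941467.

-83836289941467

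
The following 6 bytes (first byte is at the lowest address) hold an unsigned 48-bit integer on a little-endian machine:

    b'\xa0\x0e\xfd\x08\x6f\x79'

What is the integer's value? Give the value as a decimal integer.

133517799132832

In little-endian order the low byte comes first in memory.
Reassemble most-significant byte first: 79 6F 08 FD 0E A0 → 0x796F08FD0EA0.
0x796F08FD0EA0 = 133517799132832.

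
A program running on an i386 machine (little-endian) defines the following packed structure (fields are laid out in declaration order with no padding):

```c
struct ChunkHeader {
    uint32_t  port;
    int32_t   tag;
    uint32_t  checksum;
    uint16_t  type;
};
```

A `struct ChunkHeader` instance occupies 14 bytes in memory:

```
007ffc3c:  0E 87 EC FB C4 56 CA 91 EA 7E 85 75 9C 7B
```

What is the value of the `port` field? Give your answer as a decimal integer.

4226582286

`port` is the first field, at byte offset 0, occupying 4 bytes.
Bytes at offsets 0..3: 0E 87 EC FB.
Little-endian stores the least-significant byte at the lowest address.
Reassemble most-significant byte first: FB EC 87 0E → 0xFBEC870E.
0xFBEC870E = 4226582286.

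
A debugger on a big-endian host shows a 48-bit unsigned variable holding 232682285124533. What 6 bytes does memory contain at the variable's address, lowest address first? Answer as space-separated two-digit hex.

D3 9F 90 F3 4B B5

232682285124533 in hexadecimal, padded to 48 bits, is 0xD39F90F34BB5.
Split into bytes (most-significant first): D3 9F 90 F3 4B B5.
In big-endian order the high byte comes first in memory.
So the memory order matches the most-significant-first order: D3 9F 90 F3 4B B5.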